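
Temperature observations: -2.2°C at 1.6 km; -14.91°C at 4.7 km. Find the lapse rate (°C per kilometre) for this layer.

4.1°C/km

Γ = −ΔT/Δz = (-2.2 − (-14.91)) / (4700 − 1600) m
  = 12.71°C / 3.1 km = 4.1°C/km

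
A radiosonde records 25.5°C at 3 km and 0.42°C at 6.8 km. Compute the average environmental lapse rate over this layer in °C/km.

Γ = −ΔT/Δz = (25.5 − 0.42) / (6800 − 3000) m
  = 25.08°C / 3.8 km = 6.6°C/km

6.6°C/km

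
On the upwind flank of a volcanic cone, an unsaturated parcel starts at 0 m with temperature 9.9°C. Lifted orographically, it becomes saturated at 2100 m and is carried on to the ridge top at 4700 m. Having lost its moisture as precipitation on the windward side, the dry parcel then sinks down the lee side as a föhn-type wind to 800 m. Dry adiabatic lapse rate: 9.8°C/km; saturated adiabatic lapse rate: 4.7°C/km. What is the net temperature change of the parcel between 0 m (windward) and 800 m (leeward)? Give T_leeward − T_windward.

0 → 2100 m (dry, 9.8°C/km): ΔT = -9.8 × 2.1 = -20.58°C → T = -10.68°C
2100 → 4700 m (saturated, 4.7°C/km): ΔT = -4.7 × 2.6 = -12.22°C → T = -22.9°C
4700 → 800 m (dry descent, 9.8°C/km): ΔT = +9.8 × 3.9 = +38.22°C → T = 15.32°C
Net change vs windward start: 15.32 − 9.9 = +5.42°C

+5.42°C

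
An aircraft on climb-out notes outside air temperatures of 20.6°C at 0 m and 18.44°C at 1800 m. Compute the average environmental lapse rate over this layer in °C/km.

Γ = −ΔT/Δz = (20.6 − 18.44) / (1800 − 0) m
  = 2.16°C / 1.8 km = 1.2°C/km

1.2°C/km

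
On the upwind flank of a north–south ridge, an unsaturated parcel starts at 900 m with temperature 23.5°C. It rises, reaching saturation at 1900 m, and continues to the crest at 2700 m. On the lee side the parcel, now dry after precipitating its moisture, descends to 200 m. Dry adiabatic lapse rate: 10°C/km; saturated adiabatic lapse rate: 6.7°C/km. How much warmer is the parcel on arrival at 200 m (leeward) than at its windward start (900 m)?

+9.64°C

900–1900 m, dry: Δz = 1 km ⇒ ΔT = -10°C; T = 13.5°C
1900–2700 m, saturated: Δz = 0.8 km ⇒ ΔT = -5.36°C; T = 8.14°C
2700–200 m, dry descent: Δz = 2.5 km ⇒ ΔT = +25°C; T = 33.14°C
Net change vs windward start: 33.14 − 23.5 = +9.64°C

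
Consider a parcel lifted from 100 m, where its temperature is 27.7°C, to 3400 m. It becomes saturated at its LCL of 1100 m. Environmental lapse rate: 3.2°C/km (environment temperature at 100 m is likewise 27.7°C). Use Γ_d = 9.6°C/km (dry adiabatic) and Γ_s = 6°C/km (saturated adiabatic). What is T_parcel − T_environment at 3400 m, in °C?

-12.84°C (parcel cooler than environment)

Parcel:
  From 100 m to 1100 m (dry): cools by 9.6 × 1 = 9.6°C, giving 18.1°C.
  From 1100 m to 3400 m (saturated): cools by 6 × 2.3 = 13.8°C, giving 4.3°C.
Environment:
  From 100 m to 3400 m (environment): cools by 3.2 × 3.3 = 10.56°C, giving 17.14°C.
T_parcel − T_env = 4.3 − 17.14 = -12.84°C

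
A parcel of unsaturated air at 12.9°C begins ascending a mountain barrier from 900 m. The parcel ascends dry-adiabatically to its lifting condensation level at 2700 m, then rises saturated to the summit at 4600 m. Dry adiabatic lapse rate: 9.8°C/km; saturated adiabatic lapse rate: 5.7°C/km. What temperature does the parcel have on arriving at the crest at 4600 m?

Dry to 2700 m: -9.8 × 1.8 km = -17.64°C, so T = -4.74°C.
Saturated to 4600 m: -5.7 × 1.9 km = -10.83°C, so T = -15.57°C.

-15.57°C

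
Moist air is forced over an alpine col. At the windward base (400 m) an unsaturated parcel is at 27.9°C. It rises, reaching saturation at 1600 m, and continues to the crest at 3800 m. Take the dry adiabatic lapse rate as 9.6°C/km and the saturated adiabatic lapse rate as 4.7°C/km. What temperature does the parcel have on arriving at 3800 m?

6.04°C

400–1600 m, dry: Δz = 1.2 km ⇒ ΔT = -11.52°C; T = 16.38°C
1600–3800 m, saturated: Δz = 2.2 km ⇒ ΔT = -10.34°C; T = 6.04°C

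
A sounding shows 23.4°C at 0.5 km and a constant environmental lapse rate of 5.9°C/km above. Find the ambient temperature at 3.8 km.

3.93°C

Environmental to 3800 m: -5.9 × 3.3 km = -19.47°C, so T = 3.93°C.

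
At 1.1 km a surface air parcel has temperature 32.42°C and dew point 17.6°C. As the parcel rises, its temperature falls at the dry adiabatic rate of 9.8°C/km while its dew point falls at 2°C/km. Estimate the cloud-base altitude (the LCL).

3 km

T and T_d converge at 9.8 − 2 = 7.8°C per km
Height above start = (32.42 − 17.6) / 7.8 = 1.9 km
LCL altitude = 1100 m + 1900 m = 3000 m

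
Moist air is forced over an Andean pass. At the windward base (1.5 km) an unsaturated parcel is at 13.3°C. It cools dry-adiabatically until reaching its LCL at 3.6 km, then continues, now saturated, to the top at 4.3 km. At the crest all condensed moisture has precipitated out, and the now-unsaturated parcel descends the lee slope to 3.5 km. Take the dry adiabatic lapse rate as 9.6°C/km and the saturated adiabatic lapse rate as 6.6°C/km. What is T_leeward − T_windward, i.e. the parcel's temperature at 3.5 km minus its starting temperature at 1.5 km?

1500 → 3600 m (dry, 9.6°C/km): ΔT = -9.6 × 2.1 = -20.16°C → T = -6.86°C
3600 → 4300 m (saturated, 6.6°C/km): ΔT = -6.6 × 0.7 = -4.62°C → T = -11.48°C
4300 → 3500 m (dry descent, 9.6°C/km): ΔT = +9.6 × 0.8 = +7.68°C → T = -3.8°C
Net change vs windward start: -3.8 − 13.3 = -17.1°C

-17.1°C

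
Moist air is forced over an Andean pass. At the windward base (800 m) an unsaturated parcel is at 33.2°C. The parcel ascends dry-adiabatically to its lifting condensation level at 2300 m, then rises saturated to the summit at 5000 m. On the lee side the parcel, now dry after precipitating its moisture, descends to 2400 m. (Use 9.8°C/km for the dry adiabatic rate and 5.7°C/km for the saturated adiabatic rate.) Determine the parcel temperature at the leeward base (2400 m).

800 → 2300 m (dry, 9.8°C/km): ΔT = -9.8 × 1.5 = -14.7°C → T = 18.5°C
2300 → 5000 m (saturated, 5.7°C/km): ΔT = -5.7 × 2.7 = -15.39°C → T = 3.11°C
5000 → 2400 m (dry descent, 9.8°C/km): ΔT = +9.8 × 2.6 = +25.48°C → T = 28.59°C

28.59°C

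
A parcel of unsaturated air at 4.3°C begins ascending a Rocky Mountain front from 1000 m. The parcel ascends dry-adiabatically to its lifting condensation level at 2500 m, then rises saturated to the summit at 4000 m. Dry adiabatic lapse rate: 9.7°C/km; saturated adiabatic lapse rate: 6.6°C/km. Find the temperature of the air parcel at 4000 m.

1000–2500 m, dry: Δz = 1.5 km ⇒ ΔT = -14.55°C; T = -10.25°C
2500–4000 m, saturated: Δz = 1.5 km ⇒ ΔT = -9.9°C; T = -20.15°C

-20.15°C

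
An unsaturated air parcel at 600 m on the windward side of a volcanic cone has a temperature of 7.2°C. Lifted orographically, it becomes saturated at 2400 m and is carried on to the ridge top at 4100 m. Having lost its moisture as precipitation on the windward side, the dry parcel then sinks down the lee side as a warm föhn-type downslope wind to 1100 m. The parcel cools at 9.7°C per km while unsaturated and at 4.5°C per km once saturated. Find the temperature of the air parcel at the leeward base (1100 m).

11.19°C

600–2400 m, dry: Δz = 1.8 km ⇒ ΔT = -17.46°C; T = -10.26°C
2400–4100 m, saturated: Δz = 1.7 km ⇒ ΔT = -7.65°C; T = -17.91°C
4100–1100 m, dry descent: Δz = 3 km ⇒ ΔT = +29.1°C; T = 11.19°C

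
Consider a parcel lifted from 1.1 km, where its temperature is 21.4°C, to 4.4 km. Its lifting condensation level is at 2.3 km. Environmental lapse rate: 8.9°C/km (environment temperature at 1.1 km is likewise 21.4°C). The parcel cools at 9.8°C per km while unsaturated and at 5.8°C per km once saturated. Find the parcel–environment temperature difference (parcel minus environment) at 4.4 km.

Parcel:
  From 1100 m to 2300 m (dry): cools by 9.8 × 1.2 = 11.76°C, giving 9.64°C.
  From 2300 m to 4400 m (saturated): cools by 5.8 × 2.1 = 12.18°C, giving -2.54°C.
Environment:
  From 1100 m to 4400 m (environment): cools by 8.9 × 3.3 = 29.37°C, giving -7.97°C.
T_parcel − T_env = -2.54 − (-7.97) = +5.43°C

+5.43°C (parcel warmer than environment)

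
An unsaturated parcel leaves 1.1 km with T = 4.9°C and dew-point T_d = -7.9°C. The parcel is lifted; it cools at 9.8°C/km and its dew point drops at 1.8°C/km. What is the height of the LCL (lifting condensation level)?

T and T_d converge at 9.8 − 1.8 = 8°C per km
Height above start = (4.9 − (-7.9)) / 8 = 1.6 km
LCL altitude = 1100 m + 1600 m = 2700 m

2.7 km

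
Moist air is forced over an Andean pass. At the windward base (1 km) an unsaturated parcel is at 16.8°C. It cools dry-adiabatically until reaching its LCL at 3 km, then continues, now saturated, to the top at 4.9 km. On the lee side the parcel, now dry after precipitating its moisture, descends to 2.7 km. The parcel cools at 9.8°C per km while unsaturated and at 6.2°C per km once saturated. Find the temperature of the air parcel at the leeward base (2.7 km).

1000 → 3000 m (dry, 9.8°C/km): ΔT = -9.8 × 2 = -19.6°C → T = -2.8°C
3000 → 4900 m (saturated, 6.2°C/km): ΔT = -6.2 × 1.9 = -11.78°C → T = -14.58°C
4900 → 2700 m (dry descent, 9.8°C/km): ΔT = +9.8 × 2.2 = +21.56°C → T = 6.98°C

6.98°C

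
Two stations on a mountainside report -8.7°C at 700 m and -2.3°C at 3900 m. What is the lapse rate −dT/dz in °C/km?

Γ = −ΔT/Δz = (-8.7 − (-2.3)) / (3900 − 700) m
  = -6.4°C / 3.2 km = -2°C/km

-2°C/km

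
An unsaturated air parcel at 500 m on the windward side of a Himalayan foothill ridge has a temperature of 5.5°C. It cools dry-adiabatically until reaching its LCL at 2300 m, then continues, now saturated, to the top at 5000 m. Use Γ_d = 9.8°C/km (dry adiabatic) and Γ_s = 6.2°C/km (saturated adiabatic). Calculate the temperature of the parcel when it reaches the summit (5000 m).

From 500 m to 2300 m (dry): cools by 9.8 × 1.8 = 17.64°C, giving -12.14°C.
From 2300 m to 5000 m (saturated): cools by 6.2 × 2.7 = 16.74°C, giving -28.88°C.

-28.88°C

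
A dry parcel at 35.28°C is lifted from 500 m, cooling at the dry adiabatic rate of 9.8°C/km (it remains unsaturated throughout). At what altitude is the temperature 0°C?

Height above start = (35.28 − 0) / 9.8 = 3.6 km
Altitude = 500 m + 3600 m = 4100 m

4100 m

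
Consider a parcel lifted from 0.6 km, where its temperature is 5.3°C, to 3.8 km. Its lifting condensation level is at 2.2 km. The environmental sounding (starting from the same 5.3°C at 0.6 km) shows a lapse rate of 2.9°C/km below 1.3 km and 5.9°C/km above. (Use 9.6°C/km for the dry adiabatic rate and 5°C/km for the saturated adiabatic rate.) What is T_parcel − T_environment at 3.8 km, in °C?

Parcel:
  600–2200 m, dry: Δz = 1.6 km ⇒ ΔT = -15.36°C; T = -10.06°C
  2200–3800 m, saturated: Δz = 1.6 km ⇒ ΔT = -8°C; T = -18.06°C
Environment:
  600–1300 m, environment, lower layer: Δz = 0.7 km ⇒ ΔT = -2.03°C; T = 3.27°C
  1300–3800 m, environment, upper layer: Δz = 2.5 km ⇒ ΔT = -14.75°C; T = -11.48°C
T_parcel − T_env = -18.06 − (-11.48) = -6.58°C

-6.58°C (parcel cooler than environment)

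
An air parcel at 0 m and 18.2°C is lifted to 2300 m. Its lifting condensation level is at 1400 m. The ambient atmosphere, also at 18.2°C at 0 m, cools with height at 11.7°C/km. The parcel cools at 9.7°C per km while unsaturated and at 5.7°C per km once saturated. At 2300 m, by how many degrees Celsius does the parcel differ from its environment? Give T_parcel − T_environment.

+8.2°C (parcel warmer than environment)

Parcel:
  0–1400 m, dry: Δz = 1.4 km ⇒ ΔT = -13.58°C; T = 4.62°C
  1400–2300 m, saturated: Δz = 0.9 km ⇒ ΔT = -5.13°C; T = -0.51°C
Environment:
  0–2300 m, environment: Δz = 2.3 km ⇒ ΔT = -26.91°C; T = -8.71°C
T_parcel − T_env = -0.51 − (-8.71) = +8.2°C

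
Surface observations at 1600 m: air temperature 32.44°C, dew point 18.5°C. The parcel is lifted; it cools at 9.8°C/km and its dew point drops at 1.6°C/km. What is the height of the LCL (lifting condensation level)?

T and T_d converge at 9.8 − 1.6 = 8.2°C per km
Height above start = (32.44 − 18.5) / 8.2 = 1.7 km
LCL altitude = 1600 m + 1700 m = 3300 m

3300 m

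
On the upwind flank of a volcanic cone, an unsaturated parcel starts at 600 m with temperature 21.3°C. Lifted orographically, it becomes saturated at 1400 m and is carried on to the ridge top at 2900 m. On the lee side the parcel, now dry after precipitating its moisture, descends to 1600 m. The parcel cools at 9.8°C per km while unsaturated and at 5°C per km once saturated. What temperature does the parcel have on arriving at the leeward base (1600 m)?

18.7°C

From 600 m to 1400 m (dry): cools by 9.8 × 0.8 = 7.84°C, giving 13.46°C.
From 1400 m to 2900 m (saturated): cools by 5 × 1.5 = 7.5°C, giving 5.96°C.
From 2900 m to 1600 m (dry descent): warms by 9.8 × 1.3 = 12.74°C, giving 18.7°C.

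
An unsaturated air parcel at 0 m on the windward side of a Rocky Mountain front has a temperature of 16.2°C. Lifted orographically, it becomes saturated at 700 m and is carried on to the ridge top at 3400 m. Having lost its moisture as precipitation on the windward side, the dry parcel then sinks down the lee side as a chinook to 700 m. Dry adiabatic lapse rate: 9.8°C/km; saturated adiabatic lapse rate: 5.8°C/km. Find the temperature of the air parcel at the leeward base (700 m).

20.14°C

Dry to 700 m: -9.8 × 0.7 km = -6.86°C, so T = 9.34°C.
Saturated to 3400 m: -5.8 × 2.7 km = -15.66°C, so T = -6.32°C.
Dry descent to 700 m: +9.8 × 2.7 km = +26.46°C, so T = 20.14°C.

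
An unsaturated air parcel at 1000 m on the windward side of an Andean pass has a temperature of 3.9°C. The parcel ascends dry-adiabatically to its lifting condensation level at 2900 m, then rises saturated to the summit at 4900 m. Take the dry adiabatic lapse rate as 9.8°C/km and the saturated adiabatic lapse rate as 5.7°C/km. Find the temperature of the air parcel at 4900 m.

Dry to 2900 m: -9.8 × 1.9 km = -18.62°C, so T = -14.72°C.
Saturated to 4900 m: -5.7 × 2 km = -11.4°C, so T = -26.12°C.

-26.12°C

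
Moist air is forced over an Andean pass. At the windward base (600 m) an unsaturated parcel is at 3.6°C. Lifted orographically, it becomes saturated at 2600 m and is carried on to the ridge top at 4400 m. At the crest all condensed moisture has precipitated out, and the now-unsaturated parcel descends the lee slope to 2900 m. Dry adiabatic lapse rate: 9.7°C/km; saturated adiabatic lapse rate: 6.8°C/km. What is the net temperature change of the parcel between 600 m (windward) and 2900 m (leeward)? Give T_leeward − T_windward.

600–2600 m, dry: Δz = 2 km ⇒ ΔT = -19.4°C; T = -15.8°C
2600–4400 m, saturated: Δz = 1.8 km ⇒ ΔT = -12.24°C; T = -28.04°C
4400–2900 m, dry descent: Δz = 1.5 km ⇒ ΔT = +14.55°C; T = -13.49°C
Net change vs windward start: -13.49 − 3.6 = -17.09°C

-17.09°C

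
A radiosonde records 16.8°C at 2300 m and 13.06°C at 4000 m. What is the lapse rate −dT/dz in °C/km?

Γ = −ΔT/Δz = (16.8 − 13.06) / (4000 − 2300) m
  = 3.74°C / 1.7 km = 2.2°C/km

2.2°C/km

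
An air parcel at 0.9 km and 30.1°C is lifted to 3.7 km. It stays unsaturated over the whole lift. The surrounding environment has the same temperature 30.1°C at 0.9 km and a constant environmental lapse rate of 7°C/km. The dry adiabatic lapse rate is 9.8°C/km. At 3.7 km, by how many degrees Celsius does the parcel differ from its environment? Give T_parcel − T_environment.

-7.84°C (parcel cooler than environment)

Parcel:
  900–3700 m, dry: Δz = 2.8 km ⇒ ΔT = -27.44°C; T = 2.66°C
Environment:
  900–3700 m, environment: Δz = 2.8 km ⇒ ΔT = -19.6°C; T = 10.5°C
T_parcel − T_env = 2.66 − 10.5 = -7.84°C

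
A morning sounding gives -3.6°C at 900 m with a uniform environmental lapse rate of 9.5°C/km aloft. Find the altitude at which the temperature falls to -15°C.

Height above start = (-3.6 − (-15)) / 9.5 = 1.2 km
Altitude = 900 m + 1200 m = 2100 m

2100 m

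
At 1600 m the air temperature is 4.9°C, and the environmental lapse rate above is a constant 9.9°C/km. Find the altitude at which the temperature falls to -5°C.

2600 m

Height above start = (4.9 − (-5)) / 9.9 = 1 km
Altitude = 1600 m + 1000 m = 2600 m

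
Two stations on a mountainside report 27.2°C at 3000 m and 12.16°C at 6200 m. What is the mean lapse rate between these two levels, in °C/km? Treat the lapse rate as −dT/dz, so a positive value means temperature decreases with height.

4.7°C/km

Γ = −ΔT/Δz = (27.2 − 12.16) / (6200 − 3000) m
  = 15.04°C / 3.2 km = 4.7°C/km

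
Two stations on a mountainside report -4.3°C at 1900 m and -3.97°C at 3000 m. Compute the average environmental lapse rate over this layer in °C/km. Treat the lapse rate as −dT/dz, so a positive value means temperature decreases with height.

Γ = −ΔT/Δz = (-4.3 − (-3.97)) / (3000 − 1900) m
  = -0.33°C / 1.1 km = -0.3°C/km

-0.3°C/km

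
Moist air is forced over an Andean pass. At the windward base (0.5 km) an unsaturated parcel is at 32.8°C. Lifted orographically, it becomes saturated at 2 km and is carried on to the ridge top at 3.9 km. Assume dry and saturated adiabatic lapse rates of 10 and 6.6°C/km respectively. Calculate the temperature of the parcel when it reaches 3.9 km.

500–2000 m, dry: Δz = 1.5 km ⇒ ΔT = -15°C; T = 17.8°C
2000–3900 m, saturated: Δz = 1.9 km ⇒ ΔT = -12.54°C; T = 5.26°C

5.26°C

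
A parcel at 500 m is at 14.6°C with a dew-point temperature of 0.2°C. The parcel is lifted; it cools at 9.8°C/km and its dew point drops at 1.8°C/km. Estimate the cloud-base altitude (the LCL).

2300 m

T and T_d converge at 9.8 − 1.8 = 8°C per km
Height above start = (14.6 − 0.2) / 8 = 1.8 km
LCL altitude = 500 m + 1800 m = 2300 m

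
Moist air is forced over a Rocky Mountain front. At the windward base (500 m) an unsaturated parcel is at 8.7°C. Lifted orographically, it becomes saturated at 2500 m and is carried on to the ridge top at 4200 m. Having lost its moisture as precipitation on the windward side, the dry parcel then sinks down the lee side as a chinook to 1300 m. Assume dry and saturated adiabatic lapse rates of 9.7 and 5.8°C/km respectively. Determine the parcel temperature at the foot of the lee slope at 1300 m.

7.57°C

500 → 2500 m (dry, 9.7°C/km): ΔT = -9.7 × 2 = -19.4°C → T = -10.7°C
2500 → 4200 m (saturated, 5.8°C/km): ΔT = -5.8 × 1.7 = -9.86°C → T = -20.56°C
4200 → 1300 m (dry descent, 9.7°C/km): ΔT = +9.7 × 2.9 = +28.13°C → T = 7.57°C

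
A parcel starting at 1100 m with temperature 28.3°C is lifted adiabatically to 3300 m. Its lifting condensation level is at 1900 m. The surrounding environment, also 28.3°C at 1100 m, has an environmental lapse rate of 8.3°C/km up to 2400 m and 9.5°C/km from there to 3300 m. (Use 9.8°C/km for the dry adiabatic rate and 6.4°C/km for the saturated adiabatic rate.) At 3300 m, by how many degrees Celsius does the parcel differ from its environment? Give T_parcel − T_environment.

Parcel:
  1100–1900 m, dry: Δz = 0.8 km ⇒ ΔT = -7.84°C; T = 20.46°C
  1900–3300 m, saturated: Δz = 1.4 km ⇒ ΔT = -8.96°C; T = 11.5°C
Environment:
  1100–2400 m, environment, lower layer: Δz = 1.3 km ⇒ ΔT = -10.79°C; T = 17.51°C
  2400–3300 m, environment, upper layer: Δz = 0.9 km ⇒ ΔT = -8.55°C; T = 8.96°C
T_parcel − T_env = 11.5 − 8.96 = +2.54°C

+2.54°C (parcel warmer than environment)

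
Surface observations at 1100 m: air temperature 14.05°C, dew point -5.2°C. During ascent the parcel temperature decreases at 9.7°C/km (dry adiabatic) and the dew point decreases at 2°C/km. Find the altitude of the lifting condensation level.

T and T_d converge at 9.7 − 2 = 7.7°C per km
Height above start = (14.05 − (-5.2)) / 7.7 = 2.5 km
LCL altitude = 1100 m + 2500 m = 3600 m

3600 m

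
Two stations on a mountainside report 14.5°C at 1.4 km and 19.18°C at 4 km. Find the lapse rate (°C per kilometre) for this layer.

-1.8°C/km

Γ = −ΔT/Δz = (14.5 − 19.18) / (4000 − 1400) m
  = -4.68°C / 2.6 km = -1.8°C/km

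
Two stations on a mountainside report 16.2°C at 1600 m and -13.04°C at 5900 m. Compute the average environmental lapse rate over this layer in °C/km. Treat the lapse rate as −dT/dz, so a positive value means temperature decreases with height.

6.8°C/km

Γ = −ΔT/Δz = (16.2 − (-13.04)) / (5900 − 1600) m
  = 29.24°C / 4.3 km = 6.8°C/km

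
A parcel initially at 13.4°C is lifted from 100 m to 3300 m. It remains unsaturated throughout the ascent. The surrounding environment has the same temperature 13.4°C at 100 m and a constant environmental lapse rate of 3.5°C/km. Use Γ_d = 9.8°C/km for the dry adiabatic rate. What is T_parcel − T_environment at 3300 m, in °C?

-20.16°C (parcel cooler than environment)

Parcel:
  From 100 m to 3300 m (dry): cools by 9.8 × 3.2 = 31.36°C, giving -17.96°C.
Environment:
  From 100 m to 3300 m (environment): cools by 3.5 × 3.2 = 11.2°C, giving 2.2°C.
T_parcel − T_env = -17.96 − 2.2 = -20.16°C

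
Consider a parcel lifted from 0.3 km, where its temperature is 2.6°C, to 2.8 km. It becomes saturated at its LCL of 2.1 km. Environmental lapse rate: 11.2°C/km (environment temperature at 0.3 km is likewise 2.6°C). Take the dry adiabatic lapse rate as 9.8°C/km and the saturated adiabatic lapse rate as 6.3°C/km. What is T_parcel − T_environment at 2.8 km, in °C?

+5.95°C (parcel warmer than environment)

Parcel:
  300 → 2100 m (dry, 9.8°C/km): ΔT = -9.8 × 1.8 = -17.64°C → T = -15.04°C
  2100 → 2800 m (saturated, 6.3°C/km): ΔT = -6.3 × 0.7 = -4.41°C → T = -19.45°C
Environment:
  300 → 2800 m (environment, 11.2°C/km): ΔT = -11.2 × 2.5 = -28°C → T = -25.4°C
T_parcel − T_env = -19.45 − (-25.4) = +5.95°C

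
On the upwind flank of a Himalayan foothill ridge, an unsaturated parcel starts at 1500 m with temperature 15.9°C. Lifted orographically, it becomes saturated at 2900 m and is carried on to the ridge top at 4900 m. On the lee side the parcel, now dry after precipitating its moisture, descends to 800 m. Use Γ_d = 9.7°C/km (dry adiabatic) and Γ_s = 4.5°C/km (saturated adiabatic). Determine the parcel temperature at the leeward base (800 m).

1500–2900 m, dry: Δz = 1.4 km ⇒ ΔT = -13.58°C; T = 2.32°C
2900–4900 m, saturated: Δz = 2 km ⇒ ΔT = -9°C; T = -6.68°C
4900–800 m, dry descent: Δz = 4.1 km ⇒ ΔT = +39.77°C; T = 33.09°C

33.09°C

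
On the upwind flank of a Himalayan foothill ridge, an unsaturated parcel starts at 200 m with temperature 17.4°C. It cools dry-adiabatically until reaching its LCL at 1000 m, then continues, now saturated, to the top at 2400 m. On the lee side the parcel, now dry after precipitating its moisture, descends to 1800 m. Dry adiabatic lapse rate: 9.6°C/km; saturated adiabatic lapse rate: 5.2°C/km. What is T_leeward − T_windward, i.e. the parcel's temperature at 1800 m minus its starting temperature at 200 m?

-9.2°C

200 → 1000 m (dry, 9.6°C/km): ΔT = -9.6 × 0.8 = -7.68°C → T = 9.72°C
1000 → 2400 m (saturated, 5.2°C/km): ΔT = -5.2 × 1.4 = -7.28°C → T = 2.44°C
2400 → 1800 m (dry descent, 9.6°C/km): ΔT = +9.6 × 0.6 = +5.76°C → T = 8.2°C
Net change vs windward start: 8.2 − 17.4 = -9.2°C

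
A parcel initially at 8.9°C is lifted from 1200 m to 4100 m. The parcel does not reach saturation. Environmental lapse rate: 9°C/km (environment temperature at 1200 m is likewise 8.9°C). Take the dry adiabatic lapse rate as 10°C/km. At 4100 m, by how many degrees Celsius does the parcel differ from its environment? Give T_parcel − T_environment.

Parcel:
  1200–4100 m, dry: Δz = 2.9 km ⇒ ΔT = -29°C; T = -20.1°C
Environment:
  1200–4100 m, environment: Δz = 2.9 km ⇒ ΔT = -26.1°C; T = -17.2°C
T_parcel − T_env = -20.1 − (-17.2) = -2.9°C

-2.9°C (parcel cooler than environment)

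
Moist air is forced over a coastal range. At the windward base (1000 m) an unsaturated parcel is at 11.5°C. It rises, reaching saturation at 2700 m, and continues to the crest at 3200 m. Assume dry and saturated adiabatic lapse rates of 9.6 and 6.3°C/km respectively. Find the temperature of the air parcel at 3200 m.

-7.97°C

Dry to 2700 m: -9.6 × 1.7 km = -16.32°C, so T = -4.82°C.
Saturated to 3200 m: -6.3 × 0.5 km = -3.15°C, so T = -7.97°C.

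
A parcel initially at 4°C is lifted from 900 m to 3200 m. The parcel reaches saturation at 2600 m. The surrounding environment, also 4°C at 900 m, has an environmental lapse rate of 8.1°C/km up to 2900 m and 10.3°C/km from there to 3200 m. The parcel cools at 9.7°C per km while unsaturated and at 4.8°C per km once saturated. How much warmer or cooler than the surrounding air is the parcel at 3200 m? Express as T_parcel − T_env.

Parcel:
  From 900 m to 2600 m (dry): cools by 9.7 × 1.7 = 16.49°C, giving -12.49°C.
  From 2600 m to 3200 m (saturated): cools by 4.8 × 0.6 = 2.88°C, giving -15.37°C.
Environment:
  From 900 m to 2900 m (environment, lower layer): cools by 8.1 × 2 = 16.2°C, giving -12.2°C.
  From 2900 m to 3200 m (environment, upper layer): cools by 10.3 × 0.3 = 3.09°C, giving -15.29°C.
T_parcel − T_env = -15.37 − (-15.29) = -0.08°C

-0.08°C (parcel cooler than environment)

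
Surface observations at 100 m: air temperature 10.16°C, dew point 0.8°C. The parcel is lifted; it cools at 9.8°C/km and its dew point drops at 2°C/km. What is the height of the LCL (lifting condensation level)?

1300 m

T and T_d converge at 9.8 − 2 = 7.8°C per km
Height above start = (10.16 − 0.8) / 7.8 = 1.2 km
LCL altitude = 100 m + 1200 m = 1300 m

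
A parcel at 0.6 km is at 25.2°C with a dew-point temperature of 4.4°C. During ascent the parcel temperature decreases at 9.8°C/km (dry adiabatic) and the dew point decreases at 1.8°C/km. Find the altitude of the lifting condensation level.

T and T_d converge at 9.8 − 1.8 = 8°C per km
Height above start = (25.2 − 4.4) / 8 = 2.6 km
LCL altitude = 600 m + 2600 m = 3200 m

3.2 km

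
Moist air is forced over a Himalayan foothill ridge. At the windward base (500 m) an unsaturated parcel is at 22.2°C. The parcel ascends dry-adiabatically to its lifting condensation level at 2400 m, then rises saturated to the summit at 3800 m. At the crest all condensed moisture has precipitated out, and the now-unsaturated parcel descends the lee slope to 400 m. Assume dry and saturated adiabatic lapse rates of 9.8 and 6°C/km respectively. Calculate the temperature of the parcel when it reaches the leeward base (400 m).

28.5°C

From 500 m to 2400 m (dry): cools by 9.8 × 1.9 = 18.62°C, giving 3.58°C.
From 2400 m to 3800 m (saturated): cools by 6 × 1.4 = 8.4°C, giving -4.82°C.
From 3800 m to 400 m (dry descent): warms by 9.8 × 3.4 = 33.32°C, giving 28.5°C.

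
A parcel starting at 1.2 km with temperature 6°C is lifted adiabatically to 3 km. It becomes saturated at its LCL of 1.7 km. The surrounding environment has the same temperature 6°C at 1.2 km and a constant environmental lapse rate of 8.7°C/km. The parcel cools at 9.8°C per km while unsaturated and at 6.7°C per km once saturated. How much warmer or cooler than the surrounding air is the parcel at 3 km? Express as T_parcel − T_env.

+2.05°C (parcel warmer than environment)

Parcel:
  From 1200 m to 1700 m (dry): cools by 9.8 × 0.5 = 4.9°C, giving 1.1°C.
  From 1700 m to 3000 m (saturated): cools by 6.7 × 1.3 = 8.71°C, giving -7.61°C.
Environment:
  From 1200 m to 3000 m (environment): cools by 8.7 × 1.8 = 15.66°C, giving -9.66°C.
T_parcel − T_env = -7.61 − (-9.66) = +2.05°C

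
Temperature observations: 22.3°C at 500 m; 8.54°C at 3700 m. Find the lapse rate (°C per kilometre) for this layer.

4.3°C/km

Γ = −ΔT/Δz = (22.3 − 8.54) / (3700 − 500) m
  = 13.76°C / 3.2 km = 4.3°C/km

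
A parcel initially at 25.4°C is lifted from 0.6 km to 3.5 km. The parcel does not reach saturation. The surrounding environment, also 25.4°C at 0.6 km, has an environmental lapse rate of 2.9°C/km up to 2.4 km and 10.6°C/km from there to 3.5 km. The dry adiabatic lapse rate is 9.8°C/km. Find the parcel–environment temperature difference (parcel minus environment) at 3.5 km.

Parcel:
  Dry to 3500 m: -9.8 × 2.9 km = -28.42°C, so T = -3.02°C.
Environment:
  Environment, lower layer to 2400 m: -2.9 × 1.8 km = -5.22°C, so T = 20.18°C.
  Environment, upper layer to 3500 m: -10.6 × 1.1 km = -11.66°C, so T = 8.52°C.
T_parcel − T_env = -3.02 − 8.52 = -11.54°C

-11.54°C (parcel cooler than environment)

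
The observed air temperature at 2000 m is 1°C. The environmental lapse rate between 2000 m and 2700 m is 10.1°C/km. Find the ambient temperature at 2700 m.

From 2000 m to 2700 m (environmental): cools by 10.1 × 0.7 = 7.07°C, giving -6.07°C.

-6.07°C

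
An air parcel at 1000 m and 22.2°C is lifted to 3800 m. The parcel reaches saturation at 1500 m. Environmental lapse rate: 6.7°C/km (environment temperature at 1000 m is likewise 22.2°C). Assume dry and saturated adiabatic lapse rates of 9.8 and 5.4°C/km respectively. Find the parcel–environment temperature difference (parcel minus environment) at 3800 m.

Parcel:
  From 1000 m to 1500 m (dry): cools by 9.8 × 0.5 = 4.9°C, giving 17.3°C.
  From 1500 m to 3800 m (saturated): cools by 5.4 × 2.3 = 12.42°C, giving 4.88°C.
Environment:
  From 1000 m to 3800 m (environment): cools by 6.7 × 2.8 = 18.76°C, giving 3.44°C.
T_parcel − T_env = 4.88 − 3.44 = +1.44°C

+1.44°C (parcel warmer than environment)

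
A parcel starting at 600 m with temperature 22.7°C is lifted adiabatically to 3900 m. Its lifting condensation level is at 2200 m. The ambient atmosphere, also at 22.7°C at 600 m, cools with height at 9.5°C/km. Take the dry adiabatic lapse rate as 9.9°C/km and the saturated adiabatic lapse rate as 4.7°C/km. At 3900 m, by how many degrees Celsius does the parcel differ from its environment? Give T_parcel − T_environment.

Parcel:
  600–2200 m, dry: Δz = 1.6 km ⇒ ΔT = -15.84°C; T = 6.86°C
  2200–3900 m, saturated: Δz = 1.7 km ⇒ ΔT = -7.99°C; T = -1.13°C
Environment:
  600–3900 m, environment: Δz = 3.3 km ⇒ ΔT = -31.35°C; T = -8.65°C
T_parcel − T_env = -1.13 − (-8.65) = +7.52°C

+7.52°C (parcel warmer than environment)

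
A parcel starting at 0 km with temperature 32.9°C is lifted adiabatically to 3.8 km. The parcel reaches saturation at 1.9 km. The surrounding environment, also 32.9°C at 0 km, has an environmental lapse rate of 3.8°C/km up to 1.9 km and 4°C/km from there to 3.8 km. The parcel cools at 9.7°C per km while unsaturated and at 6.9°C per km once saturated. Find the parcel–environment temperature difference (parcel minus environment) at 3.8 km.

-16.72°C (parcel cooler than environment)

Parcel:
  0 → 1900 m (dry, 9.7°C/km): ΔT = -9.7 × 1.9 = -18.43°C → T = 14.47°C
  1900 → 3800 m (saturated, 6.9°C/km): ΔT = -6.9 × 1.9 = -13.11°C → T = 1.36°C
Environment:
  0 → 1900 m (environment, lower layer, 3.8°C/km): ΔT = -3.8 × 1.9 = -7.22°C → T = 25.68°C
  1900 → 3800 m (environment, upper layer, 4°C/km): ΔT = -4 × 1.9 = -7.6°C → T = 18.08°C
T_parcel − T_env = 1.36 − 18.08 = -16.72°C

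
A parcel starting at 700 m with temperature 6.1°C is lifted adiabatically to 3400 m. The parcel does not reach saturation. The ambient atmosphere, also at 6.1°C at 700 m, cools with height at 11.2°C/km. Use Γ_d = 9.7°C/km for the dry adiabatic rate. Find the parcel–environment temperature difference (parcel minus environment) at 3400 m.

Parcel:
  700–3400 m, dry: Δz = 2.7 km ⇒ ΔT = -26.19°C; T = -20.09°C
Environment:
  700–3400 m, environment: Δz = 2.7 km ⇒ ΔT = -30.24°C; T = -24.14°C
T_parcel − T_env = -20.09 − (-24.14) = +4.05°C

+4.05°C (parcel warmer than environment)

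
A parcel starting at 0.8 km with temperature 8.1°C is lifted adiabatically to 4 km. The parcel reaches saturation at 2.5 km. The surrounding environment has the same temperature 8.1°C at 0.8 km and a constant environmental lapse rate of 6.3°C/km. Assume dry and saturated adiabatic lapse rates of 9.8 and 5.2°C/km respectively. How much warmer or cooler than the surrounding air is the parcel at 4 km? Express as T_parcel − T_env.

Parcel:
  800–2500 m, dry: Δz = 1.7 km ⇒ ΔT = -16.66°C; T = -8.56°C
  2500–4000 m, saturated: Δz = 1.5 km ⇒ ΔT = -7.8°C; T = -16.36°C
Environment:
  800–4000 m, environment: Δz = 3.2 km ⇒ ΔT = -20.16°C; T = -12.06°C
T_parcel − T_env = -16.36 − (-12.06) = -4.3°C

-4.3°C (parcel cooler than environment)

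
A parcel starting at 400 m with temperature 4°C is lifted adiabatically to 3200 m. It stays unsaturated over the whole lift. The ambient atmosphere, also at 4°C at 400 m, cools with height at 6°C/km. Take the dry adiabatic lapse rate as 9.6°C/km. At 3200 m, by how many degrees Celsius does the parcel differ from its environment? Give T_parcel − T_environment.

Parcel:
  Dry to 3200 m: -9.6 × 2.8 km = -26.88°C, so T = -22.88°C.
Environment:
  Environment to 3200 m: -6 × 2.8 km = -16.8°C, so T = -12.8°C.
T_parcel − T_env = -22.88 − (-12.8) = -10.08°C

-10.08°C (parcel cooler than environment)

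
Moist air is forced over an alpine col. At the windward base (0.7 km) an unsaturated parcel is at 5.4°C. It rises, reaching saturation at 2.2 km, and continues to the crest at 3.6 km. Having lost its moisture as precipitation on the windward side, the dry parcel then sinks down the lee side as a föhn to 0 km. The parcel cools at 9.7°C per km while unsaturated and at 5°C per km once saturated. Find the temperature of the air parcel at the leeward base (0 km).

From 700 m to 2200 m (dry): cools by 9.7 × 1.5 = 14.55°C, giving -9.15°C.
From 2200 m to 3600 m (saturated): cools by 5 × 1.4 = 7°C, giving -16.15°C.
From 3600 m to 0 m (dry descent): warms by 9.7 × 3.6 = 34.92°C, giving 18.77°C.

18.77°C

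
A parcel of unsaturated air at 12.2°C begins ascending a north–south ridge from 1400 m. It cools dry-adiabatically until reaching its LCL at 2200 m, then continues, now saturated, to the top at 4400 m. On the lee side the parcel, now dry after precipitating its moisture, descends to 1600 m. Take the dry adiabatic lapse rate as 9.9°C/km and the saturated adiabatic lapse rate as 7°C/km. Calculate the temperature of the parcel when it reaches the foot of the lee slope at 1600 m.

16.6°C

From 1400 m to 2200 m (dry): cools by 9.9 × 0.8 = 7.92°C, giving 4.28°C.
From 2200 m to 4400 m (saturated): cools by 7 × 2.2 = 15.4°C, giving -11.12°C.
From 4400 m to 1600 m (dry descent): warms by 9.9 × 2.8 = 27.72°C, giving 16.6°C.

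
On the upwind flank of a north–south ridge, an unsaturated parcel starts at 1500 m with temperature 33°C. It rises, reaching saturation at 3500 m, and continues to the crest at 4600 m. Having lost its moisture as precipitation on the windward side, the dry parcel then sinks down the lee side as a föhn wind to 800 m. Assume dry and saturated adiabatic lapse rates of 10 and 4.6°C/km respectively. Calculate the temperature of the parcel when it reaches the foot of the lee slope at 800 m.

Dry to 3500 m: -10 × 2 km = -20°C, so T = 13°C.
Saturated to 4600 m: -4.6 × 1.1 km = -5.06°C, so T = 7.94°C.
Dry descent to 800 m: +10 × 3.8 km = +38°C, so T = 45.94°C.

45.94°C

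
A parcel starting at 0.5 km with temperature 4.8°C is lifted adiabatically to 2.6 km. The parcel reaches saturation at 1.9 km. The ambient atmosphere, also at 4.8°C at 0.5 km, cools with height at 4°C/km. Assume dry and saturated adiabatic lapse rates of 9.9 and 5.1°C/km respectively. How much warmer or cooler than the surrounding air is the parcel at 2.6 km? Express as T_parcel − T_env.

-9.03°C (parcel cooler than environment)

Parcel:
  500–1900 m, dry: Δz = 1.4 km ⇒ ΔT = -13.86°C; T = -9.06°C
  1900–2600 m, saturated: Δz = 0.7 km ⇒ ΔT = -3.57°C; T = -12.63°C
Environment:
  500–2600 m, environment: Δz = 2.1 km ⇒ ΔT = -8.4°C; T = -3.6°C
T_parcel − T_env = -12.63 − (-3.6) = -9.03°C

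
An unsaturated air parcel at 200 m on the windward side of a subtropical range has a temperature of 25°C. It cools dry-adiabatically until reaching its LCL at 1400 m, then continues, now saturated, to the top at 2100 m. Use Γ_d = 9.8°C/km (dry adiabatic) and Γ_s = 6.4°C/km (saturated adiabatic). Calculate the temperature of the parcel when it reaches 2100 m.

200–1400 m, dry: Δz = 1.2 km ⇒ ΔT = -11.76°C; T = 13.24°C
1400–2100 m, saturated: Δz = 0.7 km ⇒ ΔT = -4.48°C; T = 8.76°C

8.76°C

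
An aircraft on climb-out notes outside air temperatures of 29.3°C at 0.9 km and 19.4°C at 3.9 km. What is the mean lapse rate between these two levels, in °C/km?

3.3°C/km

Γ = −ΔT/Δz = (29.3 − 19.4) / (3900 − 900) m
  = 9.9°C / 3 km = 3.3°C/km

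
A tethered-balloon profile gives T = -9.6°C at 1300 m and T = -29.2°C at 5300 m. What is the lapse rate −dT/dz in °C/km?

Γ = −ΔT/Δz = (-9.6 − (-29.2)) / (5300 − 1300) m
  = 19.6°C / 4 km = 4.9°C/km

4.9°C/km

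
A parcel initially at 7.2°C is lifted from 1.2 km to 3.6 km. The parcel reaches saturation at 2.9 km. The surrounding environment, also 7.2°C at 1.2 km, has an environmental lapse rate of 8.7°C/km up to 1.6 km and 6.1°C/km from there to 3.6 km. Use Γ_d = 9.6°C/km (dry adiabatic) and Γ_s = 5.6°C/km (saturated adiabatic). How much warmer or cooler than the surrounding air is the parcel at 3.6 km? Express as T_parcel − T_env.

-4.56°C (parcel cooler than environment)

Parcel:
  1200–2900 m, dry: Δz = 1.7 km ⇒ ΔT = -16.32°C; T = -9.12°C
  2900–3600 m, saturated: Δz = 0.7 km ⇒ ΔT = -3.92°C; T = -13.04°C
Environment:
  1200–1600 m, environment, lower layer: Δz = 0.4 km ⇒ ΔT = -3.48°C; T = 3.72°C
  1600–3600 m, environment, upper layer: Δz = 2 km ⇒ ΔT = -12.2°C; T = -8.48°C
T_parcel − T_env = -13.04 − (-8.48) = -4.56°C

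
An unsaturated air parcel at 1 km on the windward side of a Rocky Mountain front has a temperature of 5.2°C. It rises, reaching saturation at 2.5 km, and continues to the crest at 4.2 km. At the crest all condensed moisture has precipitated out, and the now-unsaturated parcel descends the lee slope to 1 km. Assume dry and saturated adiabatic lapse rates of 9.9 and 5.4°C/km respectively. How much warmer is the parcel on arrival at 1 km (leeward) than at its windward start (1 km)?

+7.65°C

1000 → 2500 m (dry, 9.9°C/km): ΔT = -9.9 × 1.5 = -14.85°C → T = -9.65°C
2500 → 4200 m (saturated, 5.4°C/km): ΔT = -5.4 × 1.7 = -9.18°C → T = -18.83°C
4200 → 1000 m (dry descent, 9.9°C/km): ΔT = +9.9 × 3.2 = +31.68°C → T = 12.85°C
Net change vs windward start: 12.85 − 5.2 = +7.65°C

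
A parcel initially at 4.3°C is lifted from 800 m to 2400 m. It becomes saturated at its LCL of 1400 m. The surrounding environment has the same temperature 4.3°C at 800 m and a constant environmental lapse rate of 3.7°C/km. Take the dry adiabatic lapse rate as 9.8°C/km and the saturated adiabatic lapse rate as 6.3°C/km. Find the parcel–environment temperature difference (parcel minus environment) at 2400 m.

-6.26°C (parcel cooler than environment)

Parcel:
  800–1400 m, dry: Δz = 0.6 km ⇒ ΔT = -5.88°C; T = -1.58°C
  1400–2400 m, saturated: Δz = 1 km ⇒ ΔT = -6.3°C; T = -7.88°C
Environment:
  800–2400 m, environment: Δz = 1.6 km ⇒ ΔT = -5.92°C; T = -1.62°C
T_parcel − T_env = -7.88 − (-1.62) = -6.26°C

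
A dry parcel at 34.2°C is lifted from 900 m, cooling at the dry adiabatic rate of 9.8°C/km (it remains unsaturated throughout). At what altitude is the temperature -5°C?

Height above start = (34.2 − (-5)) / 9.8 = 4 km
Altitude = 900 m + 4000 m = 4900 m

4900 m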